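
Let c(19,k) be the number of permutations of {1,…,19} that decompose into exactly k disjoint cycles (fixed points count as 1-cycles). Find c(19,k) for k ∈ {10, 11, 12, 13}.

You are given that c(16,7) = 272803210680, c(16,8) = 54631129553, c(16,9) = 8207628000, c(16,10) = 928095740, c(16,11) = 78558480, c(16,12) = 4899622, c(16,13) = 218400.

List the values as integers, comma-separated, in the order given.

14710753408923, 1661573386473, 147560703732, 10246937272

r17: T_17,8=16×54631129553+272803210680=1146901283528; T_17,9=16×8207628000+54631129553=185953177553; T_17,10=16×928095740+8207628000=23057159840; T_17,11=16×78558480+928095740=2185031420; T_17,12=16×4899622+78558480=156952432; T_17,13=16×218400+4899622=8394022
r18: T_18,9=17×185953177553+1146901283528=4308105301929; T_18,10=17×23057159840+185953177553=577924894833; T_18,11=17×2185031420+23057159840=60202693980; T_18,12=17×156952432+2185031420=4853222764; T_18,13=17×8394022+156952432=299650806
r19: T_19,10=18×577924894833+4308105301929=14710753408923; T_19,11=18×60202693980+577924894833=1661573386473; T_19,12=18×4853222764+60202693980=147560703732; T_19,13=18×299650806+4853222764=10246937272
Read c(19,10) = 14710753408923, c(19,11) = 1661573386473, c(19,12) = 147560703732, c(19,13) = 10246937272.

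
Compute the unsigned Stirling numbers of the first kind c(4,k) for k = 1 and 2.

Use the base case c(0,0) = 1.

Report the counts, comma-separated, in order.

6, 11

@1  (1,1):0·0+1→1
@2  (2,1):1·1+0→1, (2,2):0·1+1→1
@3  (3,1):1·2+0→2, (3,2):1·2+1→3
@4  (4,1):2·3+0→6, (4,2):3·3+2→11
Read c(4,1) = 6, c(4,2) = 11.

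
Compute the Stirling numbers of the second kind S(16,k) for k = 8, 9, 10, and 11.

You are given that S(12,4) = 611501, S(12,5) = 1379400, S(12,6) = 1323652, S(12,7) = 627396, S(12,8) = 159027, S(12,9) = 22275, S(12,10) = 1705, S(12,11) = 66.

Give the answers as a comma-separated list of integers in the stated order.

r13: T_13,5=5×1379400+611501=7508501; T_13,6=6×1323652+1379400=9321312; T_13,7=7×627396+1323652=5715424; T_13,8=8×159027+627396=1899612; T_13,9=9×22275+159027=359502; T_13,10=10×1705+22275=39325; T_13,11=11×66+1705=2431
r14: T_14,6=6×9321312+7508501=63436373; T_14,7=7×5715424+9321312=49329280; T_14,8=8×1899612+5715424=20912320; T_14,9=9×359502+1899612=5135130; T_14,10=10×39325+359502=752752; T_14,11=11×2431+39325=66066
r15: T_15,7=7×49329280+63436373=408741333; T_15,8=8×20912320+49329280=216627840; T_15,9=9×5135130+20912320=67128490; T_15,10=10×752752+5135130=12662650; T_15,11=11×66066+752752=1479478
r16: T_16,8=8×216627840+408741333=2141764053; T_16,9=9×67128490+216627840=820784250; T_16,10=10×12662650+67128490=193754990; T_16,11=11×1479478+12662650=28936908
Read S(16,8) = 2141764053, S(16,9) = 820784250, S(16,10) = 193754990, S(16,11) = 28936908.

2141764053, 820784250, 193754990, 28936908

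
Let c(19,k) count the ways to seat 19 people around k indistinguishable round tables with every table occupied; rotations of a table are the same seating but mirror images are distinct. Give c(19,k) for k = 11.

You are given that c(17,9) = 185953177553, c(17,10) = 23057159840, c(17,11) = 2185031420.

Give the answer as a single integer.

1661573386473

row 18: T[18][10]=17·23057159840+185953177553=577924894833  T[18][11]=17·2185031420+23057159840=60202693980
row 19: T[19][11]=18·60202693980+577924894833=1661573386473
Read c(19,11) = 1661573386473.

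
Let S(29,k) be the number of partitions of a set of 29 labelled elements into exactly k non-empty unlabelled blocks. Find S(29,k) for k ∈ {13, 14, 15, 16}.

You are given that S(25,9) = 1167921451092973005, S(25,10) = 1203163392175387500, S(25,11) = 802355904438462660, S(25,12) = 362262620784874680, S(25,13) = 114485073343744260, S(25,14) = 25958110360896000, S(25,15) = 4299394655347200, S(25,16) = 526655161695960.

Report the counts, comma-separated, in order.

[26] T[26,10]:10*1203163392175387500+1167921451092973005=13199555372846848005 · T[26,11]:11*802355904438462660+1203163392175387500=10029078340998476760 · T[26,12]:12*362262620784874680+802355904438462660=5149507353856958820 · T[26,13]:13*114485073343744260+362262620784874680=1850568574253550060 · T[26,14]:14*25958110360896000+114485073343744260=477898618396288260 · T[26,15]:15*4299394655347200+25958110360896000=90449030191104000 · T[26,16]:16*526655161695960+4299394655347200=12725877242482560
[27] T[27,11]:11*10029078340998476760+13199555372846848005=123519417123830092365 · T[27,12]:12*5149507353856958820+10029078340998476760=71823166587281982600 · T[27,13]:13*1850568574253550060+5149507353856958820=29206898819153109600 · T[27,14]:14*477898618396288260+1850568574253550060=8541149231801585700 · T[27,15]:15*90449030191104000+477898618396288260=1834634071262848260 · T[27,16]:16*12725877242482560+90449030191104000=294063066070824960
[28] T[28,12]:12*71823166587281982600+123519417123830092365=985397416171213883565 · T[28,13]:13*29206898819153109600+71823166587281982600=451512851236272407400 · T[28,14]:14*8541149231801585700+29206898819153109600=148782988064375309400 · T[28,15]:15*1834634071262848260+8541149231801585700=36060660300744309600 · T[28,16]:16*294063066070824960+1834634071262848260=6539643128396047620
[29] T[29,13]:13*451512851236272407400+985397416171213883565=6855064482242755179765 · T[29,14]:14*148782988064375309400+451512851236272407400=2534474684137526739000 · T[29,15]:15*36060660300744309600+148782988064375309400=689692892575539953400 · T[29,16]:16*6539643128396047620+36060660300744309600=140694950355081071520
Read S(29,13) = 6855064482242755179765, S(29,14) = 2534474684137526739000, S(29,15) = 689692892575539953400, S(29,16) = 140694950355081071520.

6855064482242755179765, 2534474684137526739000, 689692892575539953400, 140694950355081071520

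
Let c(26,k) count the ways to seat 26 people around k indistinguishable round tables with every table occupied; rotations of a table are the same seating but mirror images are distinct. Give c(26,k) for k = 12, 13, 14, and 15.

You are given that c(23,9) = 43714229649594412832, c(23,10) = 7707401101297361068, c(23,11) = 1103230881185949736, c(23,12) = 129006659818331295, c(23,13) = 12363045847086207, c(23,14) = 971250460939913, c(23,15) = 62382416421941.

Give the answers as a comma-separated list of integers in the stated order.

4284218746244111474800, 480544558742733545125, 45145946926994481865, 3557372853474553750

[24] T[24,10]:23*7707401101297361068+43714229649594412832=220984454979433717396 · T[24,11]:23*1103230881185949736+7707401101297361068=33081711368574204996 · T[24,12]:23*129006659818331295+1103230881185949736=4070384057007569521 · T[24,13]:23*12363045847086207+129006659818331295=413356714301314056 · T[24,14]:23*971250460939913+12363045847086207=34701806448704206 · T[24,15]:23*62382416421941+971250460939913=2406046038644556
[25] T[25,11]:24*33081711368574204996+220984454979433717396=1014945527825214637300 · T[25,12]:24*4070384057007569521+33081711368574204996=130770928736755873500 · T[25,13]:24*413356714301314056+4070384057007569521=13990945200239106865 · T[25,14]:24*34701806448704206+413356714301314056=1246200069070215000 · T[25,15]:24*2406046038644556+34701806448704206=92446911376173550
[26] T[26,12]:25*130770928736755873500+1014945527825214637300=4284218746244111474800 · T[26,13]:25*13990945200239106865+130770928736755873500=480544558742733545125 · T[26,14]:25*1246200069070215000+13990945200239106865=45145946926994481865 · T[26,15]:25*92446911376173550+1246200069070215000=3557372853474553750
Read c(26,12) = 4284218746244111474800, c(26,13) = 480544558742733545125, c(26,14) = 45145946926994481865, c(26,15) = 3557372853474553750.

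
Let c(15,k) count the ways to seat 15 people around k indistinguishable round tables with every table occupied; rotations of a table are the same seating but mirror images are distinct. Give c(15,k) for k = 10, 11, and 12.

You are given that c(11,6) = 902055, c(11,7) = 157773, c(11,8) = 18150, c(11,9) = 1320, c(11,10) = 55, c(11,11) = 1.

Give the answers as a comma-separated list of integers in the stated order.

row 12: T[12][7]=11·157773+902055=2637558  T[12][8]=11·18150+157773=357423  T[12][9]=11·1320+18150=32670  T[12][10]=11·55+1320=1925  T[12][11]=11·1+55=66  T[12][12]=11·0+1=1
row 13: T[13][8]=12·357423+2637558=6926634  T[13][9]=12·32670+357423=749463  T[13][10]=12·1925+32670=55770  T[13][11]=12·66+1925=2717  T[13][12]=12·1+66=78
row 14: T[14][9]=13·749463+6926634=16669653  T[14][10]=13·55770+749463=1474473  T[14][11]=13·2717+55770=91091  T[14][12]=13·78+2717=3731
row 15: T[15][10]=14·1474473+16669653=37312275  T[15][11]=14·91091+1474473=2749747  T[15][12]=14·3731+91091=143325
Read c(15,10) = 37312275, c(15,11) = 2749747, c(15,12) = 143325.

37312275, 2749747, 143325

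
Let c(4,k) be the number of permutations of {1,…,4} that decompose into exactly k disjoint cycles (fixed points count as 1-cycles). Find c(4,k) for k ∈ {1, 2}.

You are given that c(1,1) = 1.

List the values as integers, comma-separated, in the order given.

6, 11

i=2: T(2,1)=0+1·1=1 | T(2,2)=1+1·0=1
i=3: T(3,1)=0+2·1=2 | T(3,2)=1+2·1=3
i=4: T(4,1)=0+3·2=6 | T(4,2)=2+3·3=11
Read c(4,1) = 6, c(4,2) = 11.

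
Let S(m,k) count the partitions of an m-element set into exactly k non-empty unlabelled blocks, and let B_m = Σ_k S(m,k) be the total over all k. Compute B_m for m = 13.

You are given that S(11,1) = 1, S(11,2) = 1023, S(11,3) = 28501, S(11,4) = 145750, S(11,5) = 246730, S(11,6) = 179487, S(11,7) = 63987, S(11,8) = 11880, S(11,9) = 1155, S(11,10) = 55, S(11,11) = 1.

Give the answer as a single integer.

r12: T_12,1=1×1+0=1; T_12,2=2×1023+1=2047; T_12,3=3×28501+1023=86526; T_12,4=4×145750+28501=611501; T_12,5=5×246730+145750=1379400; T_12,6=6×179487+246730=1323652; T_12,7=7×63987+179487=627396; T_12,8=8×11880+63987=159027; T_12,9=9×1155+11880=22275; T_12,10=10×55+1155=1705; T_12,11=11×1+55=66; T_12,12=12×0+1=1
r13: T_13,1=1×1+0=1; T_13,2=2×2047+1=4095; T_13,3=3×86526+2047=261625; T_13,4=4×611501+86526=2532530; T_13,5=5×1379400+611501=7508501; T_13,6=6×1323652+1379400=9321312; T_13,7=7×627396+1323652=5715424; T_13,8=8×159027+627396=1899612; T_13,9=9×22275+159027=359502; T_13,10=10×1705+22275=39325; T_13,11=11×66+1705=2431; T_13,12=12×1+66=78; T_13,13=13×0+1=1
B_13 = ΣS(13,k) = 1+4095+261625+2532530+7508501+9321312+5715424+1899612+359502+39325+2431+78+1 = 27644437

27644437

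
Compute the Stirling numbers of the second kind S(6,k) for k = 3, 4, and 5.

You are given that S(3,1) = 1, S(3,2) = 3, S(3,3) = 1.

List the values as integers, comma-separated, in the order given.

90, 65, 15

i=4: T(4,1)=0+1·1=1 | T(4,2)=1+2·3=7 | T(4,3)=3+3·1=6 | T(4,4)=1+4·0=1
i=5: T(5,2)=1+2·7=15 | T(5,3)=7+3·6=25 | T(5,4)=6+4·1=10 | T(5,5)=1+5·0=1
i=6: T(6,3)=15+3·25=90 | T(6,4)=25+4·10=65 | T(6,5)=10+5·1=15
Read S(6,3) = 90, S(6,4) = 65, S(6,5) = 15.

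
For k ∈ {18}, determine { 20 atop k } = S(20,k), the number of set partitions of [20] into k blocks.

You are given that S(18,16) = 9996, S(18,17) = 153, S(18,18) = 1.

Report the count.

i=19: T(19,17)=9996+17·153=12597 | T(19,18)=153+18·1=171
i=20: T(20,18)=12597+18·171=15675
Read S(20,18) = 15675.

15675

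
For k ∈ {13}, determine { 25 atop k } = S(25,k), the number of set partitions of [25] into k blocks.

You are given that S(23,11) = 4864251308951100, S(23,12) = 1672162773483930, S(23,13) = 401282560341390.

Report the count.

i=24: T(24,12)=4864251308951100+12·1672162773483930=24930204590758260 | T(24,13)=1672162773483930+13·401282560341390=6888836057922000
i=25: T(25,13)=24930204590758260+13·6888836057922000=114485073343744260
Read S(25,13) = 114485073343744260.

114485073343744260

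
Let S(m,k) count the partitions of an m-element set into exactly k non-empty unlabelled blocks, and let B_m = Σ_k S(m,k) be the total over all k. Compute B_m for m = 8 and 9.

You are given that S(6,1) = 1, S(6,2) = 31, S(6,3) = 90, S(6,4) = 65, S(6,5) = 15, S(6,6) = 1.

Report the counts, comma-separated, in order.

4140, 21147

row 7: T[7][1]=1·1+0=1  T[7][2]=2·31+1=63  T[7][3]=3·90+31=301  T[7][4]=4·65+90=350  T[7][5]=5·15+65=140  T[7][6]=6·1+15=21  T[7][7]=7·0+1=1
row 8: T[8][1]=1·1+0=1  T[8][2]=2·63+1=127  T[8][3]=3·301+63=966  T[8][4]=4·350+301=1701  T[8][5]=5·140+350=1050  T[8][6]=6·21+140=266  T[8][7]=7·1+21=28  T[8][8]=8·0+1=1
row 9: T[9][1]=1·1+0=1  T[9][2]=2·127+1=255  T[9][3]=3·966+127=3025  T[9][4]=4·1701+966=7770  T[9][5]=5·1050+1701=6951  T[9][6]=6·266+1050=2646  T[9][7]=7·28+266=462  T[9][8]=8·1+28=36  T[9][9]=9·0+1=1
B_8 = ΣS(8,k) = 1+127+966+1701+1050+266+28+1 = 4140
B_9 = ΣS(9,k) = 1+255+3025+7770+6951+2646+462+36+1 = 21147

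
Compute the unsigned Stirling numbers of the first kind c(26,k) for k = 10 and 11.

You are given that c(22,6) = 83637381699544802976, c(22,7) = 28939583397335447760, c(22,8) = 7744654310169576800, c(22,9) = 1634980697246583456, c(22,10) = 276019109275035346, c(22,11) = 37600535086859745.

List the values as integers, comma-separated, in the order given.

r23: T_23,7=22×28939583397335447760+83637381699544802976=720308216440924653696; T_23,8=22×7744654310169576800+28939583397335447760=199321978221066137360; T_23,9=22×1634980697246583456+7744654310169576800=43714229649594412832; T_23,10=22×276019109275035346+1634980697246583456=7707401101297361068; T_23,11=22×37600535086859745+276019109275035346=1103230881185949736
r24: T_24,8=23×199321978221066137360+720308216440924653696=5304713715525445812976; T_24,9=23×43714229649594412832+199321978221066137360=1204749260161737632496; T_24,10=23×7707401101297361068+43714229649594412832=220984454979433717396; T_24,11=23×1103230881185949736+7707401101297361068=33081711368574204996
r25: T_25,9=24×1204749260161737632496+5304713715525445812976=34218695959407148992880; T_25,10=24×220984454979433717396+1204749260161737632496=6508376179668146850000; T_25,11=24×33081711368574204996+220984454979433717396=1014945527825214637300
r26: T_26,10=25×6508376179668146850000+34218695959407148992880=196928100451110820242880; T_26,11=25×1014945527825214637300+6508376179668146850000=31882014375298512782500
Read c(26,10) = 196928100451110820242880, c(26,11) = 31882014375298512782500.

196928100451110820242880, 31882014375298512782500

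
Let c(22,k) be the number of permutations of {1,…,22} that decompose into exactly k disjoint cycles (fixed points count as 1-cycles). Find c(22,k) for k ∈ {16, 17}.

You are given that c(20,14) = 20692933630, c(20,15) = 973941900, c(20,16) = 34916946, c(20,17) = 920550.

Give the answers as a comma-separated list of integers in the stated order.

@21  (21,15):973941900·20+20692933630→40171771630, (21,16):34916946·20+973941900→1672280820, (21,17):920550·20+34916946→53327946
@22  (22,16):1672280820·21+40171771630→75289668850, (22,17):53327946·21+1672280820→2792167686
Read c(22,16) = 75289668850, c(22,17) = 2792167686.

75289668850, 2792167686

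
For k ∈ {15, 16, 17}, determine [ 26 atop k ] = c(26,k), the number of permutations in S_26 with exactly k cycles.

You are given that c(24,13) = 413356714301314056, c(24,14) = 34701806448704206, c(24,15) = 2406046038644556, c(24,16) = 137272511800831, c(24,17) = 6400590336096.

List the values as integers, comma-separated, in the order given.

3557372853474553750, 234961569422786050, 12972753318542875

i=25: T(25,14)=413356714301314056+24·34701806448704206=1246200069070215000 | T(25,15)=34701806448704206+24·2406046038644556=92446911376173550 | T(25,16)=2406046038644556+24·137272511800831=5700586321864500 | T(25,17)=137272511800831+24·6400590336096=290886679867135
i=26: T(26,15)=1246200069070215000+25·92446911376173550=3557372853474553750 | T(26,16)=92446911376173550+25·5700586321864500=234961569422786050 | T(26,17)=5700586321864500+25·290886679867135=12972753318542875
Read c(26,15) = 3557372853474553750, c(26,16) = 234961569422786050, c(26,17) = 12972753318542875.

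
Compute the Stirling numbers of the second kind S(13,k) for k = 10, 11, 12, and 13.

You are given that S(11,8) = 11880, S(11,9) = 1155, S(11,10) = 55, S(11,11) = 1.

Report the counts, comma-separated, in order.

39325, 2431, 78, 1

[12] T[12,9]:9*1155+11880=22275 · T[12,10]:10*55+1155=1705 · T[12,11]:11*1+55=66 · T[12,12]:12*0+1=1
[13] T[13,10]:10*1705+22275=39325 · T[13,11]:11*66+1705=2431 · T[13,12]:12*1+66=78 · T[13,13]:13*0+1=1
Read S(13,10) = 39325, S(13,11) = 2431, S(13,12) = 78, S(13,13) = 1.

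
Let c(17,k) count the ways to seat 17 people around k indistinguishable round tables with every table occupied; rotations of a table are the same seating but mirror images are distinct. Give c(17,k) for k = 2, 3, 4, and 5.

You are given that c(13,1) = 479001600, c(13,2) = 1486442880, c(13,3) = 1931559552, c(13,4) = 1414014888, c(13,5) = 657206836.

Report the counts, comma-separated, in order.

i=14: T(14,1)=0+13·479001600=6227020800 | T(14,2)=479001600+13·1486442880=19802759040 | T(14,3)=1486442880+13·1931559552=26596717056 | T(14,4)=1931559552+13·1414014888=20313753096 | T(14,5)=1414014888+13·657206836=9957703756
i=15: T(15,1)=0+14·6227020800=87178291200 | T(15,2)=6227020800+14·19802759040=283465647360 | T(15,3)=19802759040+14·26596717056=392156797824 | T(15,4)=26596717056+14·20313753096=310989260400 | T(15,5)=20313753096+14·9957703756=159721605680
i=16: T(16,1)=0+15·87178291200=1307674368000 | T(16,2)=87178291200+15·283465647360=4339163001600 | T(16,3)=283465647360+15·392156797824=6165817614720 | T(16,4)=392156797824+15·310989260400=5056995703824 | T(16,5)=310989260400+15·159721605680=2706813345600
i=17: T(17,2)=1307674368000+16·4339163001600=70734282393600 | T(17,3)=4339163001600+16·6165817614720=102992244837120 | T(17,4)=6165817614720+16·5056995703824=87077748875904 | T(17,5)=5056995703824+16·2706813345600=48366009233424
Read c(17,2) = 70734282393600, c(17,3) = 102992244837120, c(17,4) = 87077748875904, c(17,5) = 48366009233424.

70734282393600, 102992244837120, 87077748875904, 48366009233424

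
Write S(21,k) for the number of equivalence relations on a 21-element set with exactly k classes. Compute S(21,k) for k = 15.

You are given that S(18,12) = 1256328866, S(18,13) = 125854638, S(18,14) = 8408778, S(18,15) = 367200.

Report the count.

i=19: T(19,13)=1256328866+13·125854638=2892439160 | T(19,14)=125854638+14·8408778=243577530 | T(19,15)=8408778+15·367200=13916778
i=20: T(20,14)=2892439160+14·243577530=6302524580 | T(20,15)=243577530+15·13916778=452329200
i=21: T(21,15)=6302524580+15·452329200=13087462580
Read S(21,15) = 13087462580.

13087462580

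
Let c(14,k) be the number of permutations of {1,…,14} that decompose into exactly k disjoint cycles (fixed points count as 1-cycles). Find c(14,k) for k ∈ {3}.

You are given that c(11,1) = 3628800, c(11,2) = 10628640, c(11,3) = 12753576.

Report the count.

row 12: T[12][1]=11·3628800+0=39916800  T[12][2]=11·10628640+3628800=120543840  T[12][3]=11·12753576+10628640=150917976
row 13: T[13][2]=12·120543840+39916800=1486442880  T[13][3]=12·150917976+120543840=1931559552
row 14: T[14][3]=13·1931559552+1486442880=26596717056
Read c(14,3) = 26596717056.

26596717056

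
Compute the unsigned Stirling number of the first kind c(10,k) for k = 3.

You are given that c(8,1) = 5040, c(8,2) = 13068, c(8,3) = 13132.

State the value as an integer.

[9] T[9,2]:8*13068+5040=109584 · T[9,3]:8*13132+13068=118124
[10] T[10,3]:9*118124+109584=1172700
Read c(10,3) = 1172700.

1172700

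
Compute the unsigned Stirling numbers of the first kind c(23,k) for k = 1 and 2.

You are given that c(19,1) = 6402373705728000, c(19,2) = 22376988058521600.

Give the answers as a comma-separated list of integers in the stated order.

row 20: T[20][1]=19·6402373705728000+0=121645100408832000  T[20][2]=19·22376988058521600+6402373705728000=431565146817638400
row 21: T[21][1]=20·121645100408832000+0=2432902008176640000  T[21][2]=20·431565146817638400+121645100408832000=8752948036761600000
row 22: T[22][1]=21·2432902008176640000+0=51090942171709440000  T[22][2]=21·8752948036761600000+2432902008176640000=186244810780170240000
row 23: T[23][1]=22·51090942171709440000+0=1124000727777607680000  T[23][2]=22·186244810780170240000+51090942171709440000=4148476779335454720000
Read c(23,1) = 1124000727777607680000, c(23,2) = 4148476779335454720000.

1124000727777607680000, 4148476779335454720000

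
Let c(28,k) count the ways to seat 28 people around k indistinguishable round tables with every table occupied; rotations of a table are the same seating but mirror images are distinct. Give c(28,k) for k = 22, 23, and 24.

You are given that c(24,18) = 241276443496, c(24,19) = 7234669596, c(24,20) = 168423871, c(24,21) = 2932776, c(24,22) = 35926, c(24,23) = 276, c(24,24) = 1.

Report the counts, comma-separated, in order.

@25  (25,19):7234669596·24+241276443496→414908513800, (25,20):168423871·24+7234669596→11276842500, (25,21):2932776·24+168423871→238810495, (25,22):35926·24+2932776→3795000, (25,23):276·24+35926→42550, (25,24):1·24+276→300
@26  (26,20):11276842500·25+414908513800→696829576300, (26,21):238810495·25+11276842500→17247104875, (26,22):3795000·25+238810495→333685495, (26,23):42550·25+3795000→4858750, (26,24):300·25+42550→50050
@27  (27,21):17247104875·26+696829576300→1145254303050, (27,22):333685495·26+17247104875→25922927745, (27,23):4858750·26+333685495→460012995, (27,24):50050·26+4858750→6160050
@28  (28,22):25922927745·27+1145254303050→1845173352165, (28,23):460012995·27+25922927745→38343278610, (28,24):6160050·27+460012995→626334345
Read c(28,22) = 1845173352165, c(28,23) = 38343278610, c(28,24) = 626334345.

1845173352165, 38343278610, 626334345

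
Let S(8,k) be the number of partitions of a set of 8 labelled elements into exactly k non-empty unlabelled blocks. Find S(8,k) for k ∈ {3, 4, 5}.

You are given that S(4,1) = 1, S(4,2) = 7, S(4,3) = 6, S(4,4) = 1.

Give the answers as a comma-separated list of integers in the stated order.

row 5: T[5][1]=1·1+0=1  T[5][2]=2·7+1=15  T[5][3]=3·6+7=25  T[5][4]=4·1+6=10  T[5][5]=5·0+1=1
row 6: T[6][1]=1·1+0=1  T[6][2]=2·15+1=31  T[6][3]=3·25+15=90  T[6][4]=4·10+25=65  T[6][5]=5·1+10=15
row 7: T[7][2]=2·31+1=63  T[7][3]=3·90+31=301  T[7][4]=4·65+90=350  T[7][5]=5·15+65=140
row 8: T[8][3]=3·301+63=966  T[8][4]=4·350+301=1701  T[8][5]=5·140+350=1050
Read S(8,3) = 966, S(8,4) = 1701, S(8,5) = 1050.

966, 1701, 1050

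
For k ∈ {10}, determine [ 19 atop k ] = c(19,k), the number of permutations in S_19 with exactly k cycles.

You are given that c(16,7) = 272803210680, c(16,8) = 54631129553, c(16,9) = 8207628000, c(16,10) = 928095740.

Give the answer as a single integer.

i=17: T(17,8)=272803210680+16·54631129553=1146901283528 | T(17,9)=54631129553+16·8207628000=185953177553 | T(17,10)=8207628000+16·928095740=23057159840
i=18: T(18,9)=1146901283528+17·185953177553=4308105301929 | T(18,10)=185953177553+17·23057159840=577924894833
i=19: T(19,10)=4308105301929+18·577924894833=14710753408923
Read c(19,10) = 14710753408923.

14710753408923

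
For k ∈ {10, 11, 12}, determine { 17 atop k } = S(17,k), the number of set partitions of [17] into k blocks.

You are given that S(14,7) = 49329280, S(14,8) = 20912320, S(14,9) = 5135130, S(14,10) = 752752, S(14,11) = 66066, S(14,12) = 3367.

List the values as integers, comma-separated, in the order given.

[15] T[15,8]:8*20912320+49329280=216627840 · T[15,9]:9*5135130+20912320=67128490 · T[15,10]:10*752752+5135130=12662650 · T[15,11]:11*66066+752752=1479478 · T[15,12]:12*3367+66066=106470
[16] T[16,9]:9*67128490+216627840=820784250 · T[16,10]:10*12662650+67128490=193754990 · T[16,11]:11*1479478+12662650=28936908 · T[16,12]:12*106470+1479478=2757118
[17] T[17,10]:10*193754990+820784250=2758334150 · T[17,11]:11*28936908+193754990=512060978 · T[17,12]:12*2757118+28936908=62022324
Read S(17,10) = 2758334150, S(17,11) = 512060978, S(17,12) = 62022324.

2758334150, 512060978, 62022324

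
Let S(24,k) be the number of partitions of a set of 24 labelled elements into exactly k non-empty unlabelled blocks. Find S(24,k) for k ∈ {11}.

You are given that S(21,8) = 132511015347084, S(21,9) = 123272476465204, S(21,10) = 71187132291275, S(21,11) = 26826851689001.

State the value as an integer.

63100165695775560

r22: T_22,9=9×123272476465204+132511015347084=1241963303533920; T_22,10=10×71187132291275+123272476465204=835143799377954; T_22,11=11×26826851689001+71187132291275=366282500870286
r23: T_23,10=10×835143799377954+1241963303533920=9593401297313460; T_23,11=11×366282500870286+835143799377954=4864251308951100
r24: T_24,11=11×4864251308951100+9593401297313460=63100165695775560
Read S(24,11) = 63100165695775560.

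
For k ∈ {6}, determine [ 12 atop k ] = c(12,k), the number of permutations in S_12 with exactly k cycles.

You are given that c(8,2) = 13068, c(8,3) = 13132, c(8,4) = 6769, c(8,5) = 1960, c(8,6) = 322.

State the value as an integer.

@9  (9,3):13132·8+13068→118124, (9,4):6769·8+13132→67284, (9,5):1960·8+6769→22449, (9,6):322·8+1960→4536
@10  (10,4):67284·9+118124→723680, (10,5):22449·9+67284→269325, (10,6):4536·9+22449→63273
@11  (11,5):269325·10+723680→3416930, (11,6):63273·10+269325→902055
@12  (12,6):902055·11+3416930→13339535
Read c(12,6) = 13339535.

13339535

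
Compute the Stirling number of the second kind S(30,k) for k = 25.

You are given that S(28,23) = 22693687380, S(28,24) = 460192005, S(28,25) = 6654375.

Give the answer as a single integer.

i=29: T(29,24)=22693687380+24·460192005=33738295500 | T(29,25)=460192005+25·6654375=626551380
i=30: T(30,25)=33738295500+25·626551380=49402080000
Read S(30,25) = 49402080000.

49402080000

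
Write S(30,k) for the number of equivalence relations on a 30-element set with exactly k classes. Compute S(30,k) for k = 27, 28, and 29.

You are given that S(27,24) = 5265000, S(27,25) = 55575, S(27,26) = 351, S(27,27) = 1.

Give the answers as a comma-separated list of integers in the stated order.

@28  (28,25):55575·25+5265000→6654375, (28,26):351·26+55575→64701, (28,27):1·27+351→378, (28,28):0·28+1→1
@29  (29,26):64701·26+6654375→8336601, (29,27):378·27+64701→74907, (29,28):1·28+378→406, (29,29):0·29+1→1
@30  (30,27):74907·27+8336601→10359090, (30,28):406·28+74907→86275, (30,29):1·29+406→435
Read S(30,27) = 10359090, S(30,28) = 86275, S(30,29) = 435.

10359090, 86275, 435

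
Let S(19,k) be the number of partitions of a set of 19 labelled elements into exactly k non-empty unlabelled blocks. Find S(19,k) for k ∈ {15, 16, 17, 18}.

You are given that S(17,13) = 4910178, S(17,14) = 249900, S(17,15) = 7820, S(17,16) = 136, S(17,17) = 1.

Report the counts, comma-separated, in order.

13916778, 527136, 12597, 171

i=18: T(18,14)=4910178+14·249900=8408778 | T(18,15)=249900+15·7820=367200 | T(18,16)=7820+16·136=9996 | T(18,17)=136+17·1=153 | T(18,18)=1+18·0=1
i=19: T(19,15)=8408778+15·367200=13916778 | T(19,16)=367200+16·9996=527136 | T(19,17)=9996+17·153=12597 | T(19,18)=153+18·1=171
Read S(19,15) = 13916778, S(19,16) = 527136, S(19,17) = 12597, S(19,18) = 171.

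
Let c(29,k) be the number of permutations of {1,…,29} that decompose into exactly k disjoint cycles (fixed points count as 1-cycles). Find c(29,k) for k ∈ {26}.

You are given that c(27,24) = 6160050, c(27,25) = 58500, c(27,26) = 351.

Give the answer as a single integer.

9642906

row 28: T[28][25]=27·58500+6160050=7739550  T[28][26]=27·351+58500=67977
row 29: T[29][26]=28·67977+7739550=9642906
Read c(29,26) = 9642906.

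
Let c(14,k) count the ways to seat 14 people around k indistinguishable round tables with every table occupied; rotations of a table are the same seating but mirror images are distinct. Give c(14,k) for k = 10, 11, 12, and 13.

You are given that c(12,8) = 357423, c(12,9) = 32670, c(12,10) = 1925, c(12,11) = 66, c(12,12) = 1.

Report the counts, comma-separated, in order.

1474473, 91091, 3731, 91

i=13: T(13,9)=357423+12·32670=749463 | T(13,10)=32670+12·1925=55770 | T(13,11)=1925+12·66=2717 | T(13,12)=66+12·1=78 | T(13,13)=1+12·0=1
i=14: T(14,10)=749463+13·55770=1474473 | T(14,11)=55770+13·2717=91091 | T(14,12)=2717+13·78=3731 | T(14,13)=78+13·1=91
Read c(14,10) = 1474473, c(14,11) = 91091, c(14,12) = 3731, c(14,13) = 91.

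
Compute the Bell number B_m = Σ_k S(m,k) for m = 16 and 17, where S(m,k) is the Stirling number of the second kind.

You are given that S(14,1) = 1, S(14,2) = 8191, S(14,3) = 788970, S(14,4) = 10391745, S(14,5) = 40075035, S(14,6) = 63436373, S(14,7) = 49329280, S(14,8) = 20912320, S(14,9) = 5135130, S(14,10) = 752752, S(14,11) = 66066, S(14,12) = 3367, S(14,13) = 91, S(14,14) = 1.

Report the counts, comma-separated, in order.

[15] T[15,1]:1*1+0=1 · T[15,2]:2*8191+1=16383 · T[15,3]:3*788970+8191=2375101 · T[15,4]:4*10391745+788970=42355950 · T[15,5]:5*40075035+10391745=210766920 · T[15,6]:6*63436373+40075035=420693273 · T[15,7]:7*49329280+63436373=408741333 · T[15,8]:8*20912320+49329280=216627840 · T[15,9]:9*5135130+20912320=67128490 · T[15,10]:10*752752+5135130=12662650 · T[15,11]:11*66066+752752=1479478 · T[15,12]:12*3367+66066=106470 · T[15,13]:13*91+3367=4550 · T[15,14]:14*1+91=105 · T[15,15]:15*0+1=1
[16] T[16,1]:1*1+0=1 · T[16,2]:2*16383+1=32767 · T[16,3]:3*2375101+16383=7141686 · T[16,4]:4*42355950+2375101=171798901 · T[16,5]:5*210766920+42355950=1096190550 · T[16,6]:6*420693273+210766920=2734926558 · T[16,7]:7*408741333+420693273=3281882604 · T[16,8]:8*216627840+408741333=2141764053 · T[16,9]:9*67128490+216627840=820784250 · T[16,10]:10*12662650+67128490=193754990 · T[16,11]:11*1479478+12662650=28936908 · T[16,12]:12*106470+1479478=2757118 · T[16,13]:13*4550+106470=165620 · T[16,14]:14*105+4550=6020 · T[16,15]:15*1+105=120 · T[16,16]:16*0+1=1
[17] T[17,1]:1*1+0=1 · T[17,2]:2*32767+1=65535 · T[17,3]:3*7141686+32767=21457825 · T[17,4]:4*171798901+7141686=694337290 · T[17,5]:5*1096190550+171798901=5652751651 · T[17,6]:6*2734926558+1096190550=17505749898 · T[17,7]:7*3281882604+2734926558=25708104786 · T[17,8]:8*2141764053+3281882604=20415995028 · T[17,9]:9*820784250+2141764053=9528822303 · T[17,10]:10*193754990+820784250=2758334150 · T[17,11]:11*28936908+193754990=512060978 · T[17,12]:12*2757118+28936908=62022324 · T[17,13]:13*165620+2757118=4910178 · T[17,14]:14*6020+165620=249900 · T[17,15]:15*120+6020=7820 · T[17,16]:16*1+120=136 · T[17,17]:17*0+1=1
B_16 = ΣS(16,k) = 1+32767+7141686+171798901+1096190550+2734926558+3281882604+2141764053+820784250+193754990+28936908+2757118+165620+6020+120+1 = 10480142147
B_17 = ΣS(17,k) = 1+65535+21457825+694337290+5652751651+17505749898+25708104786+20415995028+9528822303+2758334150+512060978+62022324+4910178+249900+7820+136+1 = 82864869804

10480142147, 82864869804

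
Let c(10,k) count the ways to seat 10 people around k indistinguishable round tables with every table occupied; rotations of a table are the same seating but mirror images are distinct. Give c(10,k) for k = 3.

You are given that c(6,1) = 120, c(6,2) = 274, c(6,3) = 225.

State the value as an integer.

1172700

@7  (7,1):120·6+0→720, (7,2):274·6+120→1764, (7,3):225·6+274→1624
@8  (8,1):720·7+0→5040, (8,2):1764·7+720→13068, (8,3):1624·7+1764→13132
@9  (9,2):13068·8+5040→109584, (9,3):13132·8+13068→118124
@10  (10,3):118124·9+109584→1172700
Read c(10,3) = 1172700.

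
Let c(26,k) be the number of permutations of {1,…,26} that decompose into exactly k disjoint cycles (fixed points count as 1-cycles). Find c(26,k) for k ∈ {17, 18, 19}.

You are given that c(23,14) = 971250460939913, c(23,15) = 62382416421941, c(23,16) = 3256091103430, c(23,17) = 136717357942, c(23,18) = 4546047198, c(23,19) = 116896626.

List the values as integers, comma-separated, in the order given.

12972753318542875, 595667304367135, 22563937825000

row 24: T[24][15]=23·62382416421941+971250460939913=2406046038644556  T[24][16]=23·3256091103430+62382416421941=137272511800831  T[24][17]=23·136717357942+3256091103430=6400590336096  T[24][18]=23·4546047198+136717357942=241276443496  T[24][19]=23·116896626+4546047198=7234669596
row 25: T[25][16]=24·137272511800831+2406046038644556=5700586321864500  T[25][17]=24·6400590336096+137272511800831=290886679867135  T[25][18]=24·241276443496+6400590336096=12191224980000  T[25][19]=24·7234669596+241276443496=414908513800
row 26: T[26][17]=25·290886679867135+5700586321864500=12972753318542875  T[26][18]=25·12191224980000+290886679867135=595667304367135  T[26][19]=25·414908513800+12191224980000=22563937825000
Read c(26,17) = 12972753318542875, c(26,18) = 595667304367135, c(26,19) = 22563937825000.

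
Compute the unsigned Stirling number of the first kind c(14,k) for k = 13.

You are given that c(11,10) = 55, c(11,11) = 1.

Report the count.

91

row 12: T[12][11]=11·1+55=66  T[12][12]=11·0+1=1
row 13: T[13][12]=12·1+66=78  T[13][13]=12·0+1=1
row 14: T[14][13]=13·1+78=91
Read c(14,13) = 91.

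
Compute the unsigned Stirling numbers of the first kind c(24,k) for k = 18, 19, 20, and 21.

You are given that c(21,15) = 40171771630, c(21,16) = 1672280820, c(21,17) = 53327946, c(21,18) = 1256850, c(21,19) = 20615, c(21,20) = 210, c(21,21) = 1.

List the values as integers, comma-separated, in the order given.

241276443496, 7234669596, 168423871, 2932776

r22: T_22,16=21×1672280820+40171771630=75289668850; T_22,17=21×53327946+1672280820=2792167686; T_22,18=21×1256850+53327946=79721796; T_22,19=21×20615+1256850=1689765; T_22,20=21×210+20615=25025; T_22,21=21×1+210=231
r23: T_23,17=22×2792167686+75289668850=136717357942; T_23,18=22×79721796+2792167686=4546047198; T_23,19=22×1689765+79721796=116896626; T_23,20=22×25025+1689765=2240315; T_23,21=22×231+25025=30107
r24: T_24,18=23×4546047198+136717357942=241276443496; T_24,19=23×116896626+4546047198=7234669596; T_24,20=23×2240315+116896626=168423871; T_24,21=23×30107+2240315=2932776
Read c(24,18) = 241276443496, c(24,19) = 7234669596, c(24,20) = 168423871, c(24,21) = 2932776.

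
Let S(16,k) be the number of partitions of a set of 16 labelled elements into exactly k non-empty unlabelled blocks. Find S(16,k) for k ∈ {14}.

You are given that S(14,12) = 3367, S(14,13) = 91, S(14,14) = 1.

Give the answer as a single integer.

@15  (15,13):91·13+3367→4550, (15,14):1·14+91→105
@16  (16,14):105·14+4550→6020
Read S(16,14) = 6020.

6020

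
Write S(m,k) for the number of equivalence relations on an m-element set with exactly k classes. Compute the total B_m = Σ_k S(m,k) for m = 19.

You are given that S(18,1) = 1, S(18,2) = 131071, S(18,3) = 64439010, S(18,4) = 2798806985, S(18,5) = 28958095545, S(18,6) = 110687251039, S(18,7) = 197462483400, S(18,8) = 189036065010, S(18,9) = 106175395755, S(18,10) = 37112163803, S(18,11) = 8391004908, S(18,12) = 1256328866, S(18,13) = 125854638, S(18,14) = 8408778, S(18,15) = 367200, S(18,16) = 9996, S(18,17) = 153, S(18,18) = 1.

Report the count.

i=19: T(19,1)=0+1·1=1 | T(19,2)=1+2·131071=262143 | T(19,3)=131071+3·64439010=193448101 | T(19,4)=64439010+4·2798806985=11259666950 | T(19,5)=2798806985+5·28958095545=147589284710 | T(19,6)=28958095545+6·110687251039=693081601779 | T(19,7)=110687251039+7·197462483400=1492924634839 | T(19,8)=197462483400+8·189036065010=1709751003480 | T(19,9)=189036065010+9·106175395755=1144614626805 | T(19,10)=106175395755+10·37112163803=477297033785 | T(19,11)=37112163803+11·8391004908=129413217791 | T(19,12)=8391004908+12·1256328866=23466951300 | T(19,13)=1256328866+13·125854638=2892439160 | T(19,14)=125854638+14·8408778=243577530 | T(19,15)=8408778+15·367200=13916778 | T(19,16)=367200+16·9996=527136 | T(19,17)=9996+17·153=12597 | T(19,18)=153+18·1=171 | T(19,19)=1+19·0=1
B_19 = ΣS(19,k) = 1+262143+193448101+11259666950+147589284710+693081601779+1492924634839+1709751003480+1144614626805+477297033785+129413217791+23466951300+2892439160+243577530+13916778+527136+12597+171+1 = 5832742205057

5832742205057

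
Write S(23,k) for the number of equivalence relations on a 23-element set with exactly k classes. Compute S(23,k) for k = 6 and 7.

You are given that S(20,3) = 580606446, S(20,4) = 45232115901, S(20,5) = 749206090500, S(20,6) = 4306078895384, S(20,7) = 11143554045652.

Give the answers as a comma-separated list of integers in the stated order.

998969857983405, 4382641999117305

row 21: T[21][4]=4·45232115901+580606446=181509070050  T[21][5]=5·749206090500+45232115901=3791262568401  T[21][6]=6·4306078895384+749206090500=26585679462804  T[21][7]=7·11143554045652+4306078895384=82310957214948
row 22: T[22][5]=5·3791262568401+181509070050=19137821912055  T[22][6]=6·26585679462804+3791262568401=163305339345225  T[22][7]=7·82310957214948+26585679462804=602762379967440
row 23: T[23][6]=6·163305339345225+19137821912055=998969857983405  T[23][7]=7·602762379967440+163305339345225=4382641999117305
Read S(23,6) = 998969857983405, S(23,7) = 4382641999117305.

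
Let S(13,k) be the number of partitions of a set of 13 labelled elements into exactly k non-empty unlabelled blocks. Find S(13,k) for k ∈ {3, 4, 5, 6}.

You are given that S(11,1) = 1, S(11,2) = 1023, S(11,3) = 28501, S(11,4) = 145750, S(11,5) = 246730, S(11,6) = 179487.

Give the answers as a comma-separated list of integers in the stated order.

[12] T[12,2]:2*1023+1=2047 · T[12,3]:3*28501+1023=86526 · T[12,4]:4*145750+28501=611501 · T[12,5]:5*246730+145750=1379400 · T[12,6]:6*179487+246730=1323652
[13] T[13,3]:3*86526+2047=261625 · T[13,4]:4*611501+86526=2532530 · T[13,5]:5*1379400+611501=7508501 · T[13,6]:6*1323652+1379400=9321312
Read S(13,3) = 261625, S(13,4) = 2532530, S(13,5) = 7508501, S(13,6) = 9321312.

261625, 2532530, 7508501, 9321312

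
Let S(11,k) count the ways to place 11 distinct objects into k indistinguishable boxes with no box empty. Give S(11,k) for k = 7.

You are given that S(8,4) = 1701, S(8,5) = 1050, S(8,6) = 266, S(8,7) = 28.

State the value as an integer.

[9] T[9,5]:5*1050+1701=6951 · T[9,6]:6*266+1050=2646 · T[9,7]:7*28+266=462
[10] T[10,6]:6*2646+6951=22827 · T[10,7]:7*462+2646=5880
[11] T[11,7]:7*5880+22827=63987
Read S(11,7) = 63987.

63987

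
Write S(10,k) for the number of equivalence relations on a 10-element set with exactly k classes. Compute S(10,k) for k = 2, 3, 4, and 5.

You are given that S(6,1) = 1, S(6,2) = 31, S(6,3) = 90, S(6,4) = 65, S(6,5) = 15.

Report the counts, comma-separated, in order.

row 7: T[7][1]=1·1+0=1  T[7][2]=2·31+1=63  T[7][3]=3·90+31=301  T[7][4]=4·65+90=350  T[7][5]=5·15+65=140
row 8: T[8][1]=1·1+0=1  T[8][2]=2·63+1=127  T[8][3]=3·301+63=966  T[8][4]=4·350+301=1701  T[8][5]=5·140+350=1050
row 9: T[9][1]=1·1+0=1  T[9][2]=2·127+1=255  T[9][3]=3·966+127=3025  T[9][4]=4·1701+966=7770  T[9][5]=5·1050+1701=6951
row 10: T[10][2]=2·255+1=511  T[10][3]=3·3025+255=9330  T[10][4]=4·7770+3025=34105  T[10][5]=5·6951+7770=42525
Read S(10,2) = 511, S(10,3) = 9330, S(10,4) = 34105, S(10,5) = 42525.

511, 9330, 34105, 42525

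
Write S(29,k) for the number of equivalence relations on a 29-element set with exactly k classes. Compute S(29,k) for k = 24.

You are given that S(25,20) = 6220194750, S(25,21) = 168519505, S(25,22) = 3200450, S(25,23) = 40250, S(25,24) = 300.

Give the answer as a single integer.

row 26: T[26][21]=21·168519505+6220194750=9759104355  T[26][22]=22·3200450+168519505=238929405  T[26][23]=23·40250+3200450=4126200  T[26][24]=24·300+40250=47450
row 27: T[27][22]=22·238929405+9759104355=15015551265  T[27][23]=23·4126200+238929405=333832005  T[27][24]=24·47450+4126200=5265000
row 28: T[28][23]=23·333832005+15015551265=22693687380  T[28][24]=24·5265000+333832005=460192005
row 29: T[29][24]=24·460192005+22693687380=33738295500
Read S(29,24) = 33738295500.

33738295500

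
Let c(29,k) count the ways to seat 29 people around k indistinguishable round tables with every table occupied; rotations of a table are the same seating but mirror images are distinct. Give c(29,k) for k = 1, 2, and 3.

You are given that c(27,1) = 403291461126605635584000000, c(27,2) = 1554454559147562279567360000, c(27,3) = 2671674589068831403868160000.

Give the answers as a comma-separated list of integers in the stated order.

[28] T[28,1]:27*403291461126605635584000000+0=10888869450418352160768000000 · T[28,2]:27*1554454559147562279567360000+403291461126605635584000000=42373564558110787183902720000 · T[28,3]:27*2671674589068831403868160000+1554454559147562279567360000=73689668464006010184007680000
[29] T[29,1]:28*10888869450418352160768000000+0=304888344611713860501504000000 · T[29,2]:28*42373564558110787183902720000+10888869450418352160768000000=1197348677077520393310044160000 · T[29,3]:28*73689668464006010184007680000+42373564558110787183902720000=2105684281550279072336117760000
Read c(29,1) = 304888344611713860501504000000, c(29,2) = 1197348677077520393310044160000, c(29,3) = 2105684281550279072336117760000.

304888344611713860501504000000, 1197348677077520393310044160000, 2105684281550279072336117760000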